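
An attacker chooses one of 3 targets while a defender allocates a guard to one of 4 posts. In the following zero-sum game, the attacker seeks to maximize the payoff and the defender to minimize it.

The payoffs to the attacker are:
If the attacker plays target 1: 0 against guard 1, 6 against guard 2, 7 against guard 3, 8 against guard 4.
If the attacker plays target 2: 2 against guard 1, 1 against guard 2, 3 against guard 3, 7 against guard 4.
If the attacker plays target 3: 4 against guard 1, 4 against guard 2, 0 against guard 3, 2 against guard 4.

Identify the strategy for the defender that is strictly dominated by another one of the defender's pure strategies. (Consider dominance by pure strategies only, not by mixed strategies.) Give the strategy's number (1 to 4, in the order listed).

The defender prefers columns that give the attacker less. Compare guard 4 with guard 3: 7 < 8, 3 < 7, 0 < 2.
So guard 3 strictly dominates guard 4 for the defender; guard 4 is strictly dominated.

4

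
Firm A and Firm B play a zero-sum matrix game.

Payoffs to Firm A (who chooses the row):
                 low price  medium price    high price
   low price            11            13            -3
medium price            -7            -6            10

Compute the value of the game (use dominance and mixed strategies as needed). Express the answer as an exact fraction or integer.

Column medium price is strictly dominated by low price for Firm B (it gives Firm A more in every row).
The remaining 2×2 game on (low price, medium price) × (low price, high price) has no saddle point. Let Firm A play low price with probability p; indifference gives 11p − 7(1−p) = −3p + 10(1−p), so p = 17/31.
Similarly Firm B's optimal q on low price is 13/31, and the value is 11·(13/31) + (-3)·(18/31) = 89/31.

89/31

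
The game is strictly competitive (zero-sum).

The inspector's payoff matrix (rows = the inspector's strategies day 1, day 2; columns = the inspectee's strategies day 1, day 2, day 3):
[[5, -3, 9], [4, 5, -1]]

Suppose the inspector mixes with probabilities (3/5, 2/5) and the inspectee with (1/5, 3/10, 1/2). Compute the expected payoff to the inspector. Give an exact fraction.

Against (1/5, 3/10, 1/2), each row's expected payoff is day 1: 23/5; day 2: 9/5.
Taking the (3/5, 2/5)-weighted average: (3/5)·(23/5) + (2/5)·(9/5) = 87/25.

87/25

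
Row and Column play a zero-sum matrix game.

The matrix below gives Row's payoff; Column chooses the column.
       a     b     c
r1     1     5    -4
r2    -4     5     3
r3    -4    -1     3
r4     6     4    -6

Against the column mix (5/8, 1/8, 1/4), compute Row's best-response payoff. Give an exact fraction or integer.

r1: (1)·(5/8) + (5)·(1/8) + (-4)·(1/4) = 1/4.
r2: (-4)·(5/8) + (5)·(1/8) + (3)·(1/4) = -9/8.
r3: (-4)·(5/8) + (-1)·(1/8) + (3)·(1/4) = -15/8.
r4: (6)·(5/8) + (4)·(1/8) + (-6)·(1/4) = 11/4.
The best pure response is r4 with expected payoff 11/4.

11/4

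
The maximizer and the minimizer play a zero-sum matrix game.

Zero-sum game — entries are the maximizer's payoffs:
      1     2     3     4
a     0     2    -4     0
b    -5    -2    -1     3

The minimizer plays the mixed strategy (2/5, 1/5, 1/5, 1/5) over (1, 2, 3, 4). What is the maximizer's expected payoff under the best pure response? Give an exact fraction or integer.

a: (0)·(2/5) + (2)·(1/5) + (-4)·(1/5) + (0)·(1/5) = -2/5.
b: (-5)·(2/5) + (-2)·(1/5) + (-1)·(1/5) + (3)·(1/5) = -2.
The best pure response is a with expected payoff -2/5.

-2/5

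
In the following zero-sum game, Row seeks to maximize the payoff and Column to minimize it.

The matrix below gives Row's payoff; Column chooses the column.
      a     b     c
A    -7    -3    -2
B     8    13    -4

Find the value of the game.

Column b is strictly dominated by a for Column (it gives Row more in every row).
The remaining 2×2 game on (A, B) × (a, c) has no saddle point. Let Row play A with probability p; indifference gives −7p + 8(1−p) = −2p − 4(1−p), so p = 12/17.
Similarly Column's optimal q on a is 2/17, and the value is -7·(2/17) + (-2)·(15/17) = -44/17.

-44/17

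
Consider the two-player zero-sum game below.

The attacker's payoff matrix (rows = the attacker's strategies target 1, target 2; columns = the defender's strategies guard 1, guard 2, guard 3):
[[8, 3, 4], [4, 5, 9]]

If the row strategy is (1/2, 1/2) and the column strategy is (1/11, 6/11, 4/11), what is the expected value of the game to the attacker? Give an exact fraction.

56/11

Against (1/11, 6/11, 4/11), each row's expected payoff is target 1: 42/11; target 2: 70/11.
Taking the (1/2, 1/2)-weighted average: (1/2)·(42/11) + (1/2)·(70/11) = 56/11.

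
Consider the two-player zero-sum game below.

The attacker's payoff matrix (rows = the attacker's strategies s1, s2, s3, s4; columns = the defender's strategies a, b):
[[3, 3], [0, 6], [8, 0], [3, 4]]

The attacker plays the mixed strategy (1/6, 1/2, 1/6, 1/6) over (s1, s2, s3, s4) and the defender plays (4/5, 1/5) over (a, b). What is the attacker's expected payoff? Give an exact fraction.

27/10

Against (4/5, 1/5), each row's expected payoff is s1: 3; s2: 6/5; s3: 32/5; s4: 16/5.
Taking the (1/6, 1/2, 1/6, 1/6)-weighted average: (1/6)·(3) + (1/2)·(6/5) + (1/6)·(32/5) + (1/6)·(16/5) = 27/10.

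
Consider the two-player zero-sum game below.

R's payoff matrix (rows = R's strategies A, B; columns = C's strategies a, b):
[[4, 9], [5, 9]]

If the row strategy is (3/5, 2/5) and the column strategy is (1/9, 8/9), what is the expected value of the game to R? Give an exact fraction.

382/45

Against (1/9, 8/9), each row's expected payoff is A: 76/9; B: 77/9.
Taking the (3/5, 2/5)-weighted average: (3/5)·(76/9) + (2/5)·(77/9) = 382/45.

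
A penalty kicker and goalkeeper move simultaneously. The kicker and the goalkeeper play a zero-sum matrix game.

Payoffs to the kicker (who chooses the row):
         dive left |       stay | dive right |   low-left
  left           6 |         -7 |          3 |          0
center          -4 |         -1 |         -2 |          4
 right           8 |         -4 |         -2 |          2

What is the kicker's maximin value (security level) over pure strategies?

The worst-case payoff for each row is left: -7, center: -4, right: -4.
The best of these is -4.

-4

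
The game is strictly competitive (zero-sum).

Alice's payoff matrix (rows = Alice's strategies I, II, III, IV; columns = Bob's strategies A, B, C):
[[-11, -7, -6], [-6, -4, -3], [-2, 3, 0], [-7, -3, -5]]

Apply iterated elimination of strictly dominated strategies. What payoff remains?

-2

Row IV is strictly dominated by row III (-2>-7, 3>-3, 0>-5); eliminate IV.
Column B is strictly dominated by A for Bob (-11<-7, -6<-4, -2<3); eliminate B.
Row II is strictly dominated by row III (-2>-6, 0>-3); eliminate II.
Column C is strictly dominated by A for Bob (-11<-6, -2<0); eliminate C.
Row I is strictly dominated by row III (-2>-11); eliminate I.
Only (III, A) remains, with payoff -2.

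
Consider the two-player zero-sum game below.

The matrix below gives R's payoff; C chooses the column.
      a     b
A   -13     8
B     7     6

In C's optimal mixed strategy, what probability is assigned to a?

1/11

Row minima are -13 and 6, so R's maximin is 6; column maxima are 7 and 8, so C's minimax is 7. These differ, so the equilibrium is in mixed strategies.
Let C play a with probability q. R is indifferent when −13q + 8(1−q) = 7q + 6(1−q), giving q = 1/11.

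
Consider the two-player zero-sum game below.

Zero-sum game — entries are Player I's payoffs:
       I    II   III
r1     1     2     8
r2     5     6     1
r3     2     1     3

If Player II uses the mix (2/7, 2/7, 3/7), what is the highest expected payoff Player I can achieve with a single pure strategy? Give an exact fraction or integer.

30/7

r1: (1)·(2/7) + (2)·(2/7) + (8)·(3/7) = 30/7.
r2: (5)·(2/7) + (6)·(2/7) + (1)·(3/7) = 25/7.
r3: (2)·(2/7) + (1)·(2/7) + (3)·(3/7) = 15/7.
The best pure response is r1 with expected payoff 30/7.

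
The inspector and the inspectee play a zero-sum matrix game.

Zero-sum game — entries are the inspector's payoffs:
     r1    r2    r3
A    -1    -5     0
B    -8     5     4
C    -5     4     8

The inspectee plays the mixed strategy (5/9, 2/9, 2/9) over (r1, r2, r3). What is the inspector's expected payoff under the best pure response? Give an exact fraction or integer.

A: (-1)·(5/9) + (-5)·(2/9) + (0)·(2/9) = -5/3.
B: (-8)·(5/9) + (5)·(2/9) + (4)·(2/9) = -22/9.
C: (-5)·(5/9) + (4)·(2/9) + (8)·(2/9) = -1/9.
The best pure response is C with expected payoff -1/9.

-1/9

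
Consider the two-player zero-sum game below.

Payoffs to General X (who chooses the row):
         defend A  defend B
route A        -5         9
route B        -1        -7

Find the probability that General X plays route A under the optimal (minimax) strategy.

3/10

Row minima are -5 and -7, so General X's maximin is -5; column maxima are -1 and 9, so General Y's minimax is -1. These differ, so the equilibrium is in mixed strategies.
Let General X play route A with probability p. General Y is indifferent when −5p − (1−p) = 9p − 7(1−p), giving p = 3/10.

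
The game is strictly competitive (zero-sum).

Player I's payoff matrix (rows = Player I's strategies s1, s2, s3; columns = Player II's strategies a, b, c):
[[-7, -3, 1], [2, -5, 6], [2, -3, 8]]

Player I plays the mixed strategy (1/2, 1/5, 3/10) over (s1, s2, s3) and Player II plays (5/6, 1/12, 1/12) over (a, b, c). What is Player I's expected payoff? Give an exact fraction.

-81/40

Against (5/6, 1/12, 1/12), each row's expected payoff is s1: -6; s2: 7/4; s3: 25/12.
Taking the (1/2, 1/5, 3/10)-weighted average: (1/2)·(-6) + (1/5)·(7/4) + (3/10)·(25/12) = -81/40.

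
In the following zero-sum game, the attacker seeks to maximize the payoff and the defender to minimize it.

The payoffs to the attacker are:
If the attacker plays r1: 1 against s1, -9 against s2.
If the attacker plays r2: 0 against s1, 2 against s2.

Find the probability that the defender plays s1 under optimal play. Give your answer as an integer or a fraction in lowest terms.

Row minima are -9 and 0, so the attacker's maximin is 0; column maxima are 1 and 2, so the defender's minimax is 1. These differ, so the equilibrium is in mixed strategies.
Let the defender play s1 with probability q. The attacker is indifferent when q − 9(1−q) = 2(1−q), giving q = 11/12.

11/12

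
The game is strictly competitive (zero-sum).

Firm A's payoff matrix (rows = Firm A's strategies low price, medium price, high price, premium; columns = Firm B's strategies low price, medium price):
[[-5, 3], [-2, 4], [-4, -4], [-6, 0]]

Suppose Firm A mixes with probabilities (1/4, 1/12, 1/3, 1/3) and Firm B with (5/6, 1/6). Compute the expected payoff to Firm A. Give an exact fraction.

Against (5/6, 1/6), each row's expected payoff is low price: -11/3; medium price: -1; high price: -4; premium: -5.
Taking the (1/4, 1/12, 1/3, 1/3)-weighted average: (1/4)·(-11/3) + (1/12)·(-1) + (1/3)·(-4) + (1/3)·(-5) = -4.

-4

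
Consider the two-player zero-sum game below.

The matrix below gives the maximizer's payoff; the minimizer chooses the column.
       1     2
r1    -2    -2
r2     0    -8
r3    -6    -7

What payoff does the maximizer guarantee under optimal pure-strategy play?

Row minima: -2, -8, -7 → the maximizer's maximin is -2.
Column maxima: 0, -2 → the minimizer's minimax is -2.
They coincide at (r1, 2), so the value is -2.

-2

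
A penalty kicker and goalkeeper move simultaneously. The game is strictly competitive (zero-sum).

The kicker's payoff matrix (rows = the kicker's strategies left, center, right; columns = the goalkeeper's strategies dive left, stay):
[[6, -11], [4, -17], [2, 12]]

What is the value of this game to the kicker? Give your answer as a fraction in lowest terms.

94/27

Row center is strictly dominated by row left, so the kicker never plays it.
The remaining 2×2 game on (left, right) × (dive left, stay) has no saddle point. Let the kicker play left with probability p; indifference gives 6p + 2(1−p) = −11p + 12(1−p), so p = 10/27.
Similarly the goalkeeper's optimal q on dive left is 23/27, and the value is 6·(23/27) + (-11)·(4/27) = 94/27.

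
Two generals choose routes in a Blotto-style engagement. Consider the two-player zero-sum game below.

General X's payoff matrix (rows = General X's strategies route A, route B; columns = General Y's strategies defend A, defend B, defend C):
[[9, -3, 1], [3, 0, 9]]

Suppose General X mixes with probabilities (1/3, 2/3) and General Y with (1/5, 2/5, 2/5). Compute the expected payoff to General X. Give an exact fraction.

Against (1/5, 2/5, 2/5), each row's expected payoff is route A: 1; route B: 21/5.
Taking the (1/3, 2/3)-weighted average: (1/3)·(1) + (2/3)·(21/5) = 47/15.

47/15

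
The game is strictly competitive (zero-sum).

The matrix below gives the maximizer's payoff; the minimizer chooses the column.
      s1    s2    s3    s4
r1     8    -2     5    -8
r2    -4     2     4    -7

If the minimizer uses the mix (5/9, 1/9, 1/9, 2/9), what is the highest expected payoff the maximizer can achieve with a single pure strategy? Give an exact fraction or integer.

r1: (8)·(5/9) + (-2)·(1/9) + (5)·(1/9) + (-8)·(2/9) = 3.
r2: (-4)·(5/9) + (2)·(1/9) + (4)·(1/9) + (-7)·(2/9) = -28/9.
The best pure response is r1 with expected payoff 3.

3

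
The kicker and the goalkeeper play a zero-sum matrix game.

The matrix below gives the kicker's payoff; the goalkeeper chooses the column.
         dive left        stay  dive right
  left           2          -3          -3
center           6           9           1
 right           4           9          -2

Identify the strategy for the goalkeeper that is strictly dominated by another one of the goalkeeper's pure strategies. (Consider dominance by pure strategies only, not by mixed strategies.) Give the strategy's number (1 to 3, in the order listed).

The goalkeeper prefers columns that give the kicker less. Compare dive left with dive right: -3 < 2, 1 < 6, -2 < 4.
So dive right strictly dominates dive left for the goalkeeper; dive left is strictly dominated.

1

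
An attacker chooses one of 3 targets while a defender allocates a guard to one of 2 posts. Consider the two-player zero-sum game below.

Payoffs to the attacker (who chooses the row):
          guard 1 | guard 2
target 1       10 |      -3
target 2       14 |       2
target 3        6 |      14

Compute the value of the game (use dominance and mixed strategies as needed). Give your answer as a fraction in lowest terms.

46/5

Row target 1 is strictly dominated by row target 2, so the attacker never plays it.
The remaining 2×2 game on (target 2, target 3) × (guard 1, guard 2) has no saddle point. Let the attacker play target 2 with probability p; indifference gives 14p + 6(1−p) = 2p + 14(1−p), so p = 2/5.
Similarly the defender's optimal q on guard 1 is 3/5, and the value is 14·(3/5) + (2)·(2/5) = 46/5.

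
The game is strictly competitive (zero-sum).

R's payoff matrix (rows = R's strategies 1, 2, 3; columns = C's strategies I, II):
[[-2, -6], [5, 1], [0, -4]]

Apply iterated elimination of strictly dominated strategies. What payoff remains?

1

Column I is strictly dominated by II for C (-6<-2, 1<5, -4<0); eliminate I.
Row 3 is strictly dominated by row 2 (1>-4); eliminate 3.
Row 1 is strictly dominated by row 2 (1>-6); eliminate 1.
Only (2, II) remains, with payoff 1.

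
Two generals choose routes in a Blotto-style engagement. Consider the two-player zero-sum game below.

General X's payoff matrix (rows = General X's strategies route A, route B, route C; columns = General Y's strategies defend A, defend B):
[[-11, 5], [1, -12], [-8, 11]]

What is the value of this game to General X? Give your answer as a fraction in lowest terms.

-85/32

Row route A is strictly dominated by row route C, so General X never plays it.
The remaining 2×2 game on (route B, route C) × (defend A, defend B) has no saddle point. Let General X play route B with probability p; indifference gives p − 8(1−p) = −12p + 11(1−p), so p = 19/32.
Similarly General Y's optimal q on defend A is 23/32, and the value is 1·(23/32) + (-12)·(9/32) = -85/32.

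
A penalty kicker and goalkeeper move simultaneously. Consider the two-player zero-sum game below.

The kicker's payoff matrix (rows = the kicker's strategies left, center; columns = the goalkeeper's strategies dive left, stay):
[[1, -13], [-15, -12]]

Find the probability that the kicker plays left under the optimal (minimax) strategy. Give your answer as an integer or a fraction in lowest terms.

Row minima are -13 and -15, so the kicker's maximin is -13; column maxima are 1 and -12, so the goalkeeper's minimax is -12. These differ, so the equilibrium is in mixed strategies.
Let the kicker play left with probability p. The goalkeeper is indifferent when p − 15(1−p) = −13p − 12(1−p), giving p = 3/17.

3/17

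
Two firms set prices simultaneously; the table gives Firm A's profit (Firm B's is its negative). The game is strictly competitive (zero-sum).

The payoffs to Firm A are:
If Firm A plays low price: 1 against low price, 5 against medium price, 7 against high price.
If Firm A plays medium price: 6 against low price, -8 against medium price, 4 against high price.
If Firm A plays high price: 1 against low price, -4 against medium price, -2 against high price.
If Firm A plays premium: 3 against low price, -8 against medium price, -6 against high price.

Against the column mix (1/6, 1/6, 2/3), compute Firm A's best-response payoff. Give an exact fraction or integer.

17/3

low price: (1)·(1/6) + (5)·(1/6) + (7)·(2/3) = 17/3.
medium price: (6)·(1/6) + (-8)·(1/6) + (4)·(2/3) = 7/3.
high price: (1)·(1/6) + (-4)·(1/6) + (-2)·(2/3) = -11/6.
premium: (3)·(1/6) + (-8)·(1/6) + (-6)·(2/3) = -29/6.
The best pure response is low price with expected payoff 17/3.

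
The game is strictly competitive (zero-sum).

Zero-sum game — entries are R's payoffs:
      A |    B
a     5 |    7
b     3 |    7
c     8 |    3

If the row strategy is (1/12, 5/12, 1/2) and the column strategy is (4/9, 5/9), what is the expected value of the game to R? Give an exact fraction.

143/27

Against (4/9, 5/9), each row's expected payoff is a: 55/9; b: 47/9; c: 47/9.
Taking the (1/12, 5/12, 1/2)-weighted average: (1/12)·(55/9) + (5/12)·(47/9) + (1/2)·(47/9) = 143/27.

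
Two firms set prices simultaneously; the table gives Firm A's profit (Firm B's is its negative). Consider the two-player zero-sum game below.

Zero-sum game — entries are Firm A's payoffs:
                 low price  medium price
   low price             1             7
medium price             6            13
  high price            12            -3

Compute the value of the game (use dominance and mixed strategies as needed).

87/11

Row low price is strictly dominated by row medium price, so Firm A never plays it.
The remaining 2×2 game on (medium price, high price) × (low price, medium price) has no saddle point. Let Firm A play medium price with probability p; indifference gives 6p + 12(1−p) = 13p − 3(1−p), so p = 15/22.
Similarly Firm B's optimal q on low price is 8/11, and the value is 6·(8/11) + (13)·(3/11) = 87/11.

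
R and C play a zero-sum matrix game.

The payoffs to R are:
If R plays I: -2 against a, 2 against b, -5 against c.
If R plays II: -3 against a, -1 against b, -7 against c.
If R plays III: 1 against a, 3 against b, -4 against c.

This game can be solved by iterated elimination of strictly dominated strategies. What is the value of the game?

-4

Column b is strictly dominated by a for C (-2<2, -3<-1, 1<3); eliminate b.
Row II is strictly dominated by row I (-2>-3, -5>-7); eliminate II.
Row I is strictly dominated by row III (1>-2, -4>-5); eliminate I.
Column a is strictly dominated by c for C (-4<1); eliminate a.
Only (III, c) remains, with payoff -4.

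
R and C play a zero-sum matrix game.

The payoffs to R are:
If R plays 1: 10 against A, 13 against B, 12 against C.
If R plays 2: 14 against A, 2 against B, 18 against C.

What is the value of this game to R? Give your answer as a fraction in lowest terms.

Column C is strictly dominated by A for C (it gives R more in every row).
The remaining 2×2 game on (1, 2) × (A, B) has no saddle point. Let R play 1 with probability p; indifference gives 10p + 14(1−p) = 13p + 2(1−p), so p = 4/5.
Similarly C's optimal q on A is 11/15, and the value is 10·(11/15) + (13)·(4/15) = 54/5.

54/5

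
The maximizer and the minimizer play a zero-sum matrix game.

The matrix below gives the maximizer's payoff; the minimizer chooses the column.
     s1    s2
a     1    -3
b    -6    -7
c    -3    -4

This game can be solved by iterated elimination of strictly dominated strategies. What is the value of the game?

Column s1 is strictly dominated by s2 for the minimizer (-3<1, -7<-6, -4<-3); eliminate s1.
Row b is strictly dominated by row a (-3>-7); eliminate b.
Row c is strictly dominated by row a (-3>-4); eliminate c.
Only (a, s2) remains, with payoff -3.

-3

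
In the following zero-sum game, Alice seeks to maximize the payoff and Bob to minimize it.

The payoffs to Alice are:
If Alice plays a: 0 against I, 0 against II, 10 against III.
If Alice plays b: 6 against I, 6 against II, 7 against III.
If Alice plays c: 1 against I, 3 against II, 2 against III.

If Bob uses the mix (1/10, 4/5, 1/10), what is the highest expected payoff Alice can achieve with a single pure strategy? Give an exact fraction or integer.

a: (0)·(1/10) + (0)·(4/5) + (10)·(1/10) = 1.
b: (6)·(1/10) + (6)·(4/5) + (7)·(1/10) = 61/10.
c: (1)·(1/10) + (3)·(4/5) + (2)·(1/10) = 27/10.
The best pure response is b with expected payoff 61/10.

61/10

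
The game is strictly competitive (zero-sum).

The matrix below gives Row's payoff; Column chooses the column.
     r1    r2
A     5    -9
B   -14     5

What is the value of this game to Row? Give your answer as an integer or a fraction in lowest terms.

-101/33

Row minima are -9 and -14, so Row's maximin is -9; column maxima are 5 and 5, so Column's minimax is 5. These differ, so the equilibrium is in mixed strategies.
Let Row play A with probability p. Column is indifferent when 5p − 14(1−p) = −9p + 5(1−p), giving p = 19/33.
Let Column play r1 with probability q. Row is indifferent when 5q − 9(1−q) = −14q + 5(1−q), giving q = 14/33.
The value is 5·(14/33) + (-9)·(19/33) = -101/33.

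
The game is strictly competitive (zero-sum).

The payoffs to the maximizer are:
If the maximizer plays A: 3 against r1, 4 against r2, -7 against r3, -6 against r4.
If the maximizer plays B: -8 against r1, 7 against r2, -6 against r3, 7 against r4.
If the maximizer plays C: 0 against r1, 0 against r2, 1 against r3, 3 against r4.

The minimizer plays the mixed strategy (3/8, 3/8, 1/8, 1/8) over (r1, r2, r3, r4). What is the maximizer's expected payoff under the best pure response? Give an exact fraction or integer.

A: (3)·(3/8) + (4)·(3/8) + (-7)·(1/8) + (-6)·(1/8) = 1.
B: (-8)·(3/8) + (7)·(3/8) + (-6)·(1/8) + (7)·(1/8) = -1/4.
C: (0)·(3/8) + (0)·(3/8) + (1)·(1/8) + (3)·(1/8) = 1/2.
The best pure response is A with expected payoff 1.

1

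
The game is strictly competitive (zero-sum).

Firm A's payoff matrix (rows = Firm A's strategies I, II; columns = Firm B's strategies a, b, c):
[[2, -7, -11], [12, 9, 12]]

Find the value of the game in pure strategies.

9

Row minima: -11, 9 → Firm A's maximin is 9.
Column maxima: 12, 9, 12 → Firm B's minimax is 9.
They coincide at (II, b), so the value is 9.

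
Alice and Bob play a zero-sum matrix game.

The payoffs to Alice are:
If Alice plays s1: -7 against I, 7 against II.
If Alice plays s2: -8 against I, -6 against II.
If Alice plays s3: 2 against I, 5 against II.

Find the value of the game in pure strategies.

Row minima: -7, -8, 2 → Alice's maximin is 2.
Column maxima: 2, 7 → Bob's minimax is 2.
They coincide at (s3, I), so the value is 2.

2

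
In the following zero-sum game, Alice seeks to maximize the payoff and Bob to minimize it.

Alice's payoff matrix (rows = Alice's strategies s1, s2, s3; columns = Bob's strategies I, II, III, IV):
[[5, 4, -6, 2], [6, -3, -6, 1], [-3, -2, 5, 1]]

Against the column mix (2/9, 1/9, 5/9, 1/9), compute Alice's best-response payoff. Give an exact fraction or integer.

s1: (5)·(2/9) + (4)·(1/9) + (-6)·(5/9) + (2)·(1/9) = -14/9.
s2: (6)·(2/9) + (-3)·(1/9) + (-6)·(5/9) + (1)·(1/9) = -20/9.
s3: (-3)·(2/9) + (-2)·(1/9) + (5)·(5/9) + (1)·(1/9) = 2.
The best pure response is s3 with expected payoff 2.

2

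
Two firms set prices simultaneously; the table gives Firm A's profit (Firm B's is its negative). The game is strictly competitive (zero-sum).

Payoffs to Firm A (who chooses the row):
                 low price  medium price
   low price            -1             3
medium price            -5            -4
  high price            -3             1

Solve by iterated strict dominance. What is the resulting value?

-1

Row high price is strictly dominated by row low price (-1>-3, 3>1); eliminate high price.
Row medium price is strictly dominated by row low price (-1>-5, 3>-4); eliminate medium price.
Column medium price is strictly dominated by low price for Firm B (-1<3); eliminate medium price.
Only (low price, low price) remains, with payoff -1.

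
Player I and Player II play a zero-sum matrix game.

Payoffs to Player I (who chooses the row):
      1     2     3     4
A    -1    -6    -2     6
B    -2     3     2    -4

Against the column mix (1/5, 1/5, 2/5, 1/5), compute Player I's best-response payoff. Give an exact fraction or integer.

A: (-1)·(1/5) + (-6)·(1/5) + (-2)·(2/5) + (6)·(1/5) = -1.
B: (-2)·(1/5) + (3)·(1/5) + (2)·(2/5) + (-4)·(1/5) = 1/5.
The best pure response is B with expected payoff 1/5.

1/5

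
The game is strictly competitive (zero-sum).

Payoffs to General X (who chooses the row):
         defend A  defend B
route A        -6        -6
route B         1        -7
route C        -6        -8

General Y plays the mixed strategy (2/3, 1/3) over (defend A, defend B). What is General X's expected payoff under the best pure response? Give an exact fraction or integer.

-5/3

route A: (-6)·(2/3) + (-6)·(1/3) = -6.
route B: (1)·(2/3) + (-7)·(1/3) = -5/3.
route C: (-6)·(2/3) + (-8)·(1/3) = -20/3.
The best pure response is route B with expected payoff -5/3.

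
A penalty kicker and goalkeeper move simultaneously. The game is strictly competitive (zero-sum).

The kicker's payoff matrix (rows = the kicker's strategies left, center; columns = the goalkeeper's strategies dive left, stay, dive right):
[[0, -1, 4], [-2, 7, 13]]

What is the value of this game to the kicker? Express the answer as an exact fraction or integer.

-1/5

Column dive right is strictly dominated by stay for the goalkeeper (it gives the kicker more in every row).
The remaining 2×2 game on (left, center) × (dive left, stay) has no saddle point. Let the kicker play left with probability p; indifference gives −2(1−p) = −p + 7(1−p), so p = 9/10.
Similarly the goalkeeper's optimal q on dive left is 4/5, and the value is 0·(4/5) + (-1)·(1/5) = -1/5.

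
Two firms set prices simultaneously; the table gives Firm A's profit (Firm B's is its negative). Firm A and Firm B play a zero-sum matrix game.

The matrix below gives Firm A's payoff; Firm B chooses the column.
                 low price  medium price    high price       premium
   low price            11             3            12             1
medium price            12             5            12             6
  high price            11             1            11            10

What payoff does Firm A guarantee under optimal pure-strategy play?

Row minima: 1, 5, 1 → Firm A's maximin is 5.
Column maxima: 12, 5, 12, 10 → Firm B's minimax is 5.
They coincide at (medium price, medium price), so the value is 5.

5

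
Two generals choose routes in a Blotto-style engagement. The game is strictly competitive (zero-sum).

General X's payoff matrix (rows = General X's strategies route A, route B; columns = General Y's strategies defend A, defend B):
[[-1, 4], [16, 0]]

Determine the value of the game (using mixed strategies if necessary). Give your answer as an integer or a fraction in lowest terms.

64/21

Row minima are -1 and 0, so General X's maximin is 0; column maxima are 16 and 4, so General Y's minimax is 4. These differ, so the equilibrium is in mixed strategies.
Let General X play route A with probability p. General Y is indifferent when −p + 16(1−p) = 4p, giving p = 16/21.
Let General Y play defend A with probability q. General X is indifferent when −q + 4(1−q) = 16q, giving q = 4/21.
The value is -1·(4/21) + (4)·(17/21) = 64/21.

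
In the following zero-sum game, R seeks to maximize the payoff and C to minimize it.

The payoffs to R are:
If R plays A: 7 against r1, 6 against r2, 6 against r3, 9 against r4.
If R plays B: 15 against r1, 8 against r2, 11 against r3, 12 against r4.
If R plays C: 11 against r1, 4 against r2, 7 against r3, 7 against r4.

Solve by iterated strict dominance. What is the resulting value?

Row A is strictly dominated by row B (15>7, 8>6, 11>6, 12>9); eliminate A.
Column r1 is strictly dominated by r2 for C (8<15, 4<11); eliminate r1.
Row C is strictly dominated by row B (8>4, 11>7, 12>7); eliminate C.
Column r4 is strictly dominated by r2 for C (8<12); eliminate r4.
Column r3 is strictly dominated by r2 for C (8<11); eliminate r3.
Only (B, r2) remains, with payoff 8.

8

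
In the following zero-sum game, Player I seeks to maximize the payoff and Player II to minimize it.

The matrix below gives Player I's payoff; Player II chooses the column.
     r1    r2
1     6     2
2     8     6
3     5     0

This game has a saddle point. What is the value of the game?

6

Row minima: 2, 6, 0 → Player I's maximin is 6.
Column maxima: 8, 6 → Player II's minimax is 6.
They coincide at (2, r2), so the value is 6.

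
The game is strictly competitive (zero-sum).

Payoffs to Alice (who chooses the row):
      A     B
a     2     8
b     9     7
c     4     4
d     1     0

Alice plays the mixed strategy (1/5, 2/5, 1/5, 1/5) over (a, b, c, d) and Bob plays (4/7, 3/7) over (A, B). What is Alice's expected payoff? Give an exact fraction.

178/35

Against (4/7, 3/7), each row's expected payoff is a: 32/7; b: 57/7; c: 4; d: 4/7.
Taking the (1/5, 2/5, 1/5, 1/5)-weighted average: (1/5)·(32/7) + (2/5)·(57/7) + (1/5)·(4) + (1/5)·(4/7) = 178/35.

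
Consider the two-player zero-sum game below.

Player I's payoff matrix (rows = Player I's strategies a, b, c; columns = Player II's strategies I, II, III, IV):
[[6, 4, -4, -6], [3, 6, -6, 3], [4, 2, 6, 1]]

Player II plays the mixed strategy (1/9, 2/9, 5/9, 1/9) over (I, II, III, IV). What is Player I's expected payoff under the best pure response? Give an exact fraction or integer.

a: (6)·(1/9) + (4)·(2/9) + (-4)·(5/9) + (-6)·(1/9) = -4/3.
b: (3)·(1/9) + (6)·(2/9) + (-6)·(5/9) + (3)·(1/9) = -4/3.
c: (4)·(1/9) + (2)·(2/9) + (6)·(5/9) + (1)·(1/9) = 13/3.
The best pure response is c with expected payoff 13/3.

13/3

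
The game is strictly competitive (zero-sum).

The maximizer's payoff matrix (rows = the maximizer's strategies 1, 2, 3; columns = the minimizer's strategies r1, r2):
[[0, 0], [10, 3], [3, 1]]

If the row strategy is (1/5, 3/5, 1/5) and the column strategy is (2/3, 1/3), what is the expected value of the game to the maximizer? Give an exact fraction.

76/15

Against (2/3, 1/3), each row's expected payoff is 1: 0; 2: 23/3; 3: 7/3.
Taking the (1/5, 3/5, 1/5)-weighted average: (1/5)·(0) + (3/5)·(23/3) + (1/5)·(7/3) = 76/15.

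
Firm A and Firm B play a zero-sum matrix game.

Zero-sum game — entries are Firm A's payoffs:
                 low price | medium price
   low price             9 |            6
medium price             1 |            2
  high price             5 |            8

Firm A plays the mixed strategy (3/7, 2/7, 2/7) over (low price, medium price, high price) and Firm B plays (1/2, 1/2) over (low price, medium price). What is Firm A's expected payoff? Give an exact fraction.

11/2

Against (1/2, 1/2), each row's expected payoff is low price: 15/2; medium price: 3/2; high price: 13/2.
Taking the (3/7, 2/7, 2/7)-weighted average: (3/7)·(15/2) + (2/7)·(3/2) + (2/7)·(13/2) = 11/2.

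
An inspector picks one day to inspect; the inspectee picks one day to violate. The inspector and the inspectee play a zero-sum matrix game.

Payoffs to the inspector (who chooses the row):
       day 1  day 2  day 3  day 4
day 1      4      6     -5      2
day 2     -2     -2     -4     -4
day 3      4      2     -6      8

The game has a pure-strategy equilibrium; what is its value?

-4

Row minima: -5, -4, -6 → the inspector's maximin is -4.
Column maxima: 4, 6, -4, 8 → the inspectee's minimax is -4.
They coincide at (day 2, day 3), so the value is -4.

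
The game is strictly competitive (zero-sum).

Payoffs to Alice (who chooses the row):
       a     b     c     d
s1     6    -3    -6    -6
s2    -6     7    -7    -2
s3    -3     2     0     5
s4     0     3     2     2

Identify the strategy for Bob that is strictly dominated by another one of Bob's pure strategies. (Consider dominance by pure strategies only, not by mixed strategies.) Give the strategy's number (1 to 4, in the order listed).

2

Bob prefers columns that give Alice less. Compare b with c: -6 < -3, -7 < 7, 0 < 2, 2 < 3.
So c strictly dominates b for Bob; b is strictly dominated.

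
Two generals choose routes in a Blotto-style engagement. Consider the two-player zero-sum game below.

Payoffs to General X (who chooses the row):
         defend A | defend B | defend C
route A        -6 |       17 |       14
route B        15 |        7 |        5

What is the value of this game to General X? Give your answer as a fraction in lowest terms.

8

Column defend B is strictly dominated by defend C for General Y (it gives General X more in every row).
The remaining 2×2 game on (route A, route B) × (defend A, defend C) has no saddle point. Let General X play route A with probability p; indifference gives −6p + 15(1−p) = 14p + 5(1−p), so p = 1/3.
Similarly General Y's optimal q on defend A is 3/10, and the value is -6·(3/10) + (14)·(7/10) = 8.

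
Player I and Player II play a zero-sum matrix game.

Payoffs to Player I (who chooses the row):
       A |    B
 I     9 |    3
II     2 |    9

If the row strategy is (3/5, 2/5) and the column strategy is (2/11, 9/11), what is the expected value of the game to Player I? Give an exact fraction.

Against (2/11, 9/11), each row's expected payoff is I: 45/11; II: 85/11.
Taking the (3/5, 2/5)-weighted average: (3/5)·(45/11) + (2/5)·(85/11) = 61/11.

61/11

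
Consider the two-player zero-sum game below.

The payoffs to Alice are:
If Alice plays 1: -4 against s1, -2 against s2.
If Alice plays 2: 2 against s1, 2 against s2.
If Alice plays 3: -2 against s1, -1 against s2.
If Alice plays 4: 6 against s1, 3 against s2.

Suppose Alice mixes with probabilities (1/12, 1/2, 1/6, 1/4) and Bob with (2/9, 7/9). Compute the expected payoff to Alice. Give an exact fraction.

163/108

Against (2/9, 7/9), each row's expected payoff is 1: -22/9; 2: 2; 3: -11/9; 4: 11/3.
Taking the (1/12, 1/2, 1/6, 1/4)-weighted average: (1/12)·(-22/9) + (1/2)·(2) + (1/6)·(-11/9) + (1/4)·(11/3) = 163/108.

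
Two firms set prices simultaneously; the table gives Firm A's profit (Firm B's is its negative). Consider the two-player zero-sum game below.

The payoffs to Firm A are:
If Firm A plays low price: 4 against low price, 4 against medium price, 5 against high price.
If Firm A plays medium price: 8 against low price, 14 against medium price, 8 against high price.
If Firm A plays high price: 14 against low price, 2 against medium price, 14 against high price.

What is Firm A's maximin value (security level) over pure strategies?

8

The worst-case payoff for each row is low price: 4, medium price: 8, high price: 2.
The best of these is 8.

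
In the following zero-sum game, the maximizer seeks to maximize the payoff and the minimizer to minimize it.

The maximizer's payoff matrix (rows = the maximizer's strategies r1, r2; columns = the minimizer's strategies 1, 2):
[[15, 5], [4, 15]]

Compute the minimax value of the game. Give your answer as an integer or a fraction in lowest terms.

Row minima are 5 and 4, so the maximizer's maximin is 5; column maxima are 15 and 15, so the minimizer's minimax is 15. These differ, so the equilibrium is in mixed strategies.
Let the maximizer play r1 with probability p. The minimizer is indifferent when 15p + 4(1−p) = 5p + 15(1−p), giving p = 11/21.
Let the minimizer play 1 with probability q. The maximizer is indifferent when 15q + 5(1−q) = 4q + 15(1−q), giving q = 10/21.
The value is 15·(10/21) + (5)·(11/21) = 205/21.

205/21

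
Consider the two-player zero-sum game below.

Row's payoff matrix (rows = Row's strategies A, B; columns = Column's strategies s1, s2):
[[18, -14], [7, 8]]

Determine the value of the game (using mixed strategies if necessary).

22/3

Row minima are -14 and 7, so Row's maximin is 7; column maxima are 18 and 8, so Column's minimax is 8. These differ, so the equilibrium is in mixed strategies.
Let Row play A with probability p. Column is indifferent when 18p + 7(1−p) = −14p + 8(1−p), giving p = 1/33.
Let Column play s1 with probability q. Row is indifferent when 18q − 14(1−q) = 7q + 8(1−q), giving q = 2/3.
The value is 18·(2/3) + (-14)·(1/3) = 22/3.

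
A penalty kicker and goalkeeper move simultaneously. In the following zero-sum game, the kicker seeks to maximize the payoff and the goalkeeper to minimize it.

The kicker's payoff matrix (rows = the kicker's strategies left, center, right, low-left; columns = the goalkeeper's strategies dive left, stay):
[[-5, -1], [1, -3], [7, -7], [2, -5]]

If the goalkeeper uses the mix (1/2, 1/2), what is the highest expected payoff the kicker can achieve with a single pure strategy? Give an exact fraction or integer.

left: (-5)·(1/2) + (-1)·(1/2) = -3.
center: (1)·(1/2) + (-3)·(1/2) = -1.
right: (7)·(1/2) + (-7)·(1/2) = 0.
low-left: (2)·(1/2) + (-5)·(1/2) = -3/2.
The best pure response is right with expected payoff 0.

0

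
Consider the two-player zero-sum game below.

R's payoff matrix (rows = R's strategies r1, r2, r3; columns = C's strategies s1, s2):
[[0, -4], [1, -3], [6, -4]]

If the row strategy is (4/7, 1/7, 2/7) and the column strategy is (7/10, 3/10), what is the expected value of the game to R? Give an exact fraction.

1/7

Against (7/10, 3/10), each row's expected payoff is r1: -6/5; r2: -1/5; r3: 3.
Taking the (4/7, 1/7, 2/7)-weighted average: (4/7)·(-6/5) + (1/7)·(-1/5) + (2/7)·(3) = 1/7.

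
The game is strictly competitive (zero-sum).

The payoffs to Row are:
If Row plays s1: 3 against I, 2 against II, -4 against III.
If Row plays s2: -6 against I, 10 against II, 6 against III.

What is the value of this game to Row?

Column II is strictly dominated by III for Column (it gives Row more in every row).
The remaining 2×2 game on (s1, s2) × (I, III) has no saddle point. Let Row play s1 with probability p; indifference gives 3p − 6(1−p) = −4p + 6(1−p), so p = 12/19.
Similarly Column's optimal q on I is 10/19, and the value is 3·(10/19) + (-4)·(9/19) = -6/19.

-6/19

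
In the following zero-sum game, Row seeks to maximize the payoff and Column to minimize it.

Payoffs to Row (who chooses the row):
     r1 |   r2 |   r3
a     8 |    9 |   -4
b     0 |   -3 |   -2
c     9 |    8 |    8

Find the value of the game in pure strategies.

Row minima: -4, -3, 8 → Row's maximin is 8.
Column maxima: 9, 9, 8 → Column's minimax is 8.
They coincide at (c, r3), so the value is 8.

8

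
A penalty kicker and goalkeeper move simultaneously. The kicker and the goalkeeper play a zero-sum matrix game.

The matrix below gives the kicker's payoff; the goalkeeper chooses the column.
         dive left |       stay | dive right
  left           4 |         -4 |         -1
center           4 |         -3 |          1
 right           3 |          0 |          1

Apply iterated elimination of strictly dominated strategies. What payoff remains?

0

Column dive left is strictly dominated by stay for the goalkeeper (-4<4, -3<4, 0<3); eliminate dive left.
Row left is strictly dominated by row center (-3>-4, 1>-1); eliminate left.
Column dive right is strictly dominated by stay for the goalkeeper (-3<1, 0<1); eliminate dive right.
Row center is strictly dominated by row right (0>-3); eliminate center.
Only (right, stay) remains, with payoff 0.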